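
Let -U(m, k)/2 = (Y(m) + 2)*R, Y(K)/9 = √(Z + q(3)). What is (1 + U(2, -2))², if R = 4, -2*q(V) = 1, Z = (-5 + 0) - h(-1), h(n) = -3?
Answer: -12735 + 1080*I*√10 ≈ -12735.0 + 3415.3*I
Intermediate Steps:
Z = -2 (Z = (-5 + 0) - 1*(-3) = -5 + 3 = -2)
q(V) = -½ (q(V) = -½*1 = -½)
Y(K) = 9*I*√10/2 (Y(K) = 9*√(-2 - ½) = 9*√(-5/2) = 9*(I*√10/2) = 9*I*√10/2)
U(m, k) = -16 - 36*I*√10 (U(m, k) = -2*(9*I*√10/2 + 2)*4 = -2*(2 + 9*I*√10/2)*4 = -2*(8 + 18*I*√10) = -16 - 36*I*√10)
(1 + U(2, -2))² = (1 + (-16 - 36*I*√10))² = (-15 - 36*I*√10)²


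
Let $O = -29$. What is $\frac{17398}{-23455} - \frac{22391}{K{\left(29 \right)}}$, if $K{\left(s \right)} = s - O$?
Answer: $- \frac{526189989}{1360390} \approx -386.79$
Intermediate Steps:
$K{\left(s \right)} = 29 + s$ ($K{\left(s \right)} = s - -29 = s + 29 = 29 + s$)
$\frac{17398}{-23455} - \frac{22391}{K{\left(29 \right)}} = \frac{17398}{-23455} - \frac{22391}{29 + 29} = 17398 \left(- \frac{1}{23455}\right) - \frac{22391}{58} = - \frac{17398}{23455} - \frac{22391}{58} = - \frac{526189989}{1360390}$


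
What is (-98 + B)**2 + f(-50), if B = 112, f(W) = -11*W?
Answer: 746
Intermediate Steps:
(-98 + B)**2 + f(-50) = (-98 + 112)**2 - 11*(-50) = 14**2 + 550 = 196 + 550 = 746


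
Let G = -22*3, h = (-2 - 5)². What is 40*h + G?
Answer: 1894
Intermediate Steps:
h = 49 (h = (-7)² = 49)
G = -66
40*h + G = 40*49 - 66 = 1960 - 66 = 1894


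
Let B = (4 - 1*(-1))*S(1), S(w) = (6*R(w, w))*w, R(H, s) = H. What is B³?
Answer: 27000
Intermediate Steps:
S(w) = 6*w² (S(w) = (6*w)*w = 6*w²)
B = 30 (B = (4 - 1*(-1))*(6*1²) = (4 + 1)*(6*1) = 5*6 = 30)
B³ = 30³ = 27000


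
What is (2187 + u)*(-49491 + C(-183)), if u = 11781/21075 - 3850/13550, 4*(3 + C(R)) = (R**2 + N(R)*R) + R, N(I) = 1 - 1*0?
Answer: -686460951160101/7615100 ≈ -9.0145e+7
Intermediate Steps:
N(I) = 1 (N(I) = 1 + 0 = 1)
C(R) = -3 + R/2 + R**2/4 (C(R) = -3 + ((R**2 + 1*R) + R)/4 = -3 + ((R**2 + R) + R)/4 = -3 + ((R + R**2) + R)/4 = -3 + (R**2 + 2*R)/4 = -3 + (R/2 + R**2/4) = -3 + R/2 + R**2/4)
u = 523292/1903775 (u = 11781*(1/21075) - 3850*1/13550 = 3927/7025 - 77/271 = 523292/1903775 ≈ 0.27487)
(2187 + u)*(-49491 + C(-183)) = (2187 + 523292/1903775)*(-49491 + (-3 + (1/2)*(-183) + (1/4)*(-183)**2)) = 4164079217*(-49491 + (-3 - 183/2 + (1/4)*33489))/1903775 = 4164079217*(-49491 + (-3 - 183/2 + 33489/4))/1903775 = 4164079217*(-49491 + 33111/4)/1903775 = (4164079217/1903775)*(-164853/4) = -686460951160101/7615100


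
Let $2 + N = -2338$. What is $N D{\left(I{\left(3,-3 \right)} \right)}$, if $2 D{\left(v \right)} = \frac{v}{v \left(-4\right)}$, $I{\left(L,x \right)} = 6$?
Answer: $\frac{585}{2} \approx 292.5$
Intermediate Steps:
$D{\left(v \right)} = - \frac{1}{8}$ ($D{\left(v \right)} = \frac{v \frac{1}{v \left(-4\right)}}{2} = \frac{v \frac{1}{\left(-4\right) v}}{2} = \frac{v \left(- \frac{1}{4 v}\right)}{2} = \frac{1}{2} \left(- \frac{1}{4}\right) = - \frac{1}{8}$)
$N = -2340$ ($N = -2 - 2338 = -2340$)
$N D{\left(I{\left(3,-3 \right)} \right)} = \left(-2340\right) \left(- \frac{1}{8}\right) = \frac{585}{2}$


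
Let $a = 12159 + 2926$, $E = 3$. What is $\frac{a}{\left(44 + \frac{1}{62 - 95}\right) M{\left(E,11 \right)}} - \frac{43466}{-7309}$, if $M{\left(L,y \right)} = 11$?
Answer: $\frac{393837961}{10605359} \approx 37.136$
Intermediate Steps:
$a = 15085$
$\frac{a}{\left(44 + \frac{1}{62 - 95}\right) M{\left(E,11 \right)}} - \frac{43466}{-7309} = \frac{15085}{\left(44 + \frac{1}{62 - 95}\right) 11} - \frac{43466}{-7309} = \frac{15085}{\left(44 + \frac{1}{-33}\right) 11} - - \frac{43466}{7309} = \frac{15085}{\left(44 - \frac{1}{33}\right) 11} + \frac{43466}{7309} = \frac{15085}{\frac{1451}{33} \cdot 11} + \frac{43466}{7309} = \frac{15085}{\frac{1451}{3}} + \frac{43466}{7309} = 15085 \cdot \frac{3}{1451} + \frac{43466}{7309} = \frac{45255}{1451} + \frac{43466}{7309} = \frac{393837961}{10605359}$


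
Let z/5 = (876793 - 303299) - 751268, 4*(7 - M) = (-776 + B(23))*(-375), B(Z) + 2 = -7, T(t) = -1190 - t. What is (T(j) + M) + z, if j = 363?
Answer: -3856039/4 ≈ -9.6401e+5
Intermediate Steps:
B(Z) = -9 (B(Z) = -2 - 7 = -9)
M = -294347/4 (M = 7 - (-776 - 9)*(-375)/4 = 7 - (-785)*(-375)/4 = 7 - ¼*294375 = 7 - 294375/4 = -294347/4 ≈ -73587.)
z = -888870 (z = 5*((876793 - 303299) - 751268) = 5*(573494 - 751268) = 5*(-177774) = -888870)
(T(j) + M) + z = ((-1190 - 1*363) - 294347/4) - 888870 = ((-1190 - 363) - 294347/4) - 888870 = (-1553 - 294347/4) - 888870 = -300559/4 - 888870 = -3856039/4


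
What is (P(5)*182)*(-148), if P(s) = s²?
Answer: -673400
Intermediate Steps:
(P(5)*182)*(-148) = (5²*182)*(-148) = (25*182)*(-148) = 4550*(-148) = -673400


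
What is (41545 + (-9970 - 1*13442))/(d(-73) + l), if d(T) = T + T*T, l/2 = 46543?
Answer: 18133/98342 ≈ 0.18439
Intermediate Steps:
l = 93086 (l = 2*46543 = 93086)
d(T) = T + T²
(41545 + (-9970 - 1*13442))/(d(-73) + l) = (41545 + (-9970 - 1*13442))/(-73*(1 - 73) + 93086) = (41545 + (-9970 - 13442))/(-73*(-72) + 93086) = (41545 - 23412)/(5256 + 93086) = 18133/98342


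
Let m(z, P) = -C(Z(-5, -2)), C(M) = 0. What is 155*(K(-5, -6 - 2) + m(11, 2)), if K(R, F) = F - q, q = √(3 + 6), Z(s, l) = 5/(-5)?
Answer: -1705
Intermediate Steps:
Z(s, l) = -1 (Z(s, l) = 5*(-⅕) = -1)
q = 3 (q = √9 = 3)
m(z, P) = 0 (m(z, P) = -1*0 = 0)
K(R, F) = -3 + F (K(R, F) = F - 1*3 = F - 3 = -3 + F)
155*(K(-5, -6 - 2) + m(11, 2)) = 155*((-3 + (-6 - 2)) + 0) = 155*((-3 - 8) + 0) = 155*(-11 + 0) = 155*(-11) = -1705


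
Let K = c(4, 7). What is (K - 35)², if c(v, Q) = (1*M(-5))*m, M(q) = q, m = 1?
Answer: 1600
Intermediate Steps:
c(v, Q) = -5 (c(v, Q) = (1*(-5))*1 = -5*1 = -5)
K = -5
(K - 35)² = (-5 - 35)² = (-40)² = 1600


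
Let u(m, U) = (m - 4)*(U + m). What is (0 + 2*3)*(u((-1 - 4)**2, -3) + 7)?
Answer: 2814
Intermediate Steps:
u(m, U) = (-4 + m)*(U + m)
(0 + 2*3)*(u((-1 - 4)**2, -3) + 7) = (0 + 2*3)*((((-1 - 4)**2)**2 - 4*(-3) - 4*(-1 - 4)**2 - 3*(-1 - 4)**2) + 7) = (0 + 6)*((((-5)**2)**2 + 12 - 4*(-5)**2 - 3*(-5)**2) + 7) = 6*((25**2 + 12 - 4*25 - 3*25) + 7) = 6*((625 + 12 - 100 - 75) + 7) = 6*(462 + 7) = 6*469 = 2814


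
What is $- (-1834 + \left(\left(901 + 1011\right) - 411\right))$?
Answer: $333$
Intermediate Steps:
$- (-1834 + \left(\left(901 + 1011\right) - 411\right)) = - (-1834 + \left(1912 - 411\right)) = - (-1834 + 1501) = \left(-1\right) \left(-333\right) = 333$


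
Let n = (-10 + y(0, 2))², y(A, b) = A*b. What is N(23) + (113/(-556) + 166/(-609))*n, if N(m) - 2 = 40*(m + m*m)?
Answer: 1865235557/84651 ≈ 22034.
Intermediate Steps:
n = 100 (n = (-10 + 0*2)² = (-10 + 0)² = (-10)² = 100)
N(m) = 2 + 40*m + 40*m² (N(m) = 2 + 40*(m + m*m) = 2 + 40*(m + m²) = 2 + (40*m + 40*m²) = 2 + 40*m + 40*m²)
N(23) + (113/(-556) + 166/(-609))*n = (2 + 40*23 + 40*23²) + (113/(-556) + 166/(-609))*100 = (2 + 920 + 40*529) + (113*(-1/556) + 166*(-1/609))*100 = (2 + 920 + 21160) + (-113/556 - 166/609)*100 = 22082 - 161113/338604*100 = 22082 - 4027825/84651 = 1865235557/84651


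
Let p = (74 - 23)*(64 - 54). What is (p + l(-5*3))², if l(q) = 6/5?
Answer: 6533136/25 ≈ 2.6133e+5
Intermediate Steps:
l(q) = 6/5 (l(q) = 6*(⅕) = 6/5)
p = 510 (p = 51*10 = 510)
(p + l(-5*3))² = (510 + 6/5)² = (2556/5)² = 6533136/25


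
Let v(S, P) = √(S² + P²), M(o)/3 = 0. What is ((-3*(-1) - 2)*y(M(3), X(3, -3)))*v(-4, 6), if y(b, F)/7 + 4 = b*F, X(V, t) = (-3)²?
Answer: -56*√13 ≈ -201.91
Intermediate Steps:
X(V, t) = 9
M(o) = 0 (M(o) = 3*0 = 0)
v(S, P) = √(P² + S²)
y(b, F) = -28 + 7*F*b (y(b, F) = -28 + 7*(b*F) = -28 + 7*(F*b) = -28 + 7*F*b)
((-3*(-1) - 2)*y(M(3), X(3, -3)))*v(-4, 6) = ((-3*(-1) - 2)*(-28 + 7*9*0))*√(6² + (-4)²) = ((3 - 2)*(-28 + 0))*√(36 + 16) = (1*(-28))*√52 = -56*√13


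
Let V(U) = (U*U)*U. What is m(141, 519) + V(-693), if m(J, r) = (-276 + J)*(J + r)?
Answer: -332901657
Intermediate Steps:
V(U) = U³ (V(U) = U²*U = U³)
m(141, 519) + V(-693) = (141² - 276*141 - 276*519 + 141*519) + (-693)³ = (19881 - 38916 - 143244 + 73179) - 332812557 = -89100 - 332812557 = -332901657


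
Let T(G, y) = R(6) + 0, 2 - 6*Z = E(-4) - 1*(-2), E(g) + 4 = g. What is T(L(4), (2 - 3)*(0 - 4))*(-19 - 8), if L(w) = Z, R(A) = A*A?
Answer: -972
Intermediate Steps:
E(g) = -4 + g
R(A) = A²
Z = 4/3 (Z = ⅓ - ((-4 - 4) - 1*(-2))/6 = ⅓ - (-8 + 2)/6 = ⅓ - ⅙*(-6) = ⅓ + 1 = 4/3 ≈ 1.3333)
L(w) = 4/3
T(G, y) = 36 (T(G, y) = 6² + 0 = 36 + 0 = 36)
T(L(4), (2 - 3)*(0 - 4))*(-19 - 8) = 36*(-19 - 8) = 36*(-27) = -972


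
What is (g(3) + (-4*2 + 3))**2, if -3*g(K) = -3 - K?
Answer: 9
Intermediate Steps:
g(K) = 1 + K/3 (g(K) = -(-3 - K)/3 = 1 + K/3)
(g(3) + (-4*2 + 3))**2 = ((1 + (1/3)*3) + (-4*2 + 3))**2 = ((1 + 1) + (-8 + 3))**2 = (2 - 5)**2 = (-3)**2 = 9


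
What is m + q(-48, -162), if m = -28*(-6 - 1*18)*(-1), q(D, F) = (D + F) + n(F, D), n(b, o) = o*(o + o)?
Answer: 3726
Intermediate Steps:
n(b, o) = 2*o² (n(b, o) = o*(2*o) = 2*o²)
q(D, F) = D + F + 2*D² (q(D, F) = (D + F) + 2*D² = D + F + 2*D²)
m = -672 (m = -28*(-6 - 18)*(-1) = -28*(-24)*(-1) = 672*(-1) = -672)
m + q(-48, -162) = -672 + (-48 - 162 + 2*(-48)²) = -672 + (-48 - 162 + 2*2304) = -672 + (-48 - 162 + 4608) = -672 + 4398 = 3726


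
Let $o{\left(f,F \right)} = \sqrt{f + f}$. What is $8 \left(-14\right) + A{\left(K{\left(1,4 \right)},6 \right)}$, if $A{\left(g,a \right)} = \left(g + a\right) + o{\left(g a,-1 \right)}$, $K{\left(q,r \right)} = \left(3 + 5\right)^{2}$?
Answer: $-42 + 16 \sqrt{3} \approx -14.287$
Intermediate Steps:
$K{\left(q,r \right)} = 64$ ($K{\left(q,r \right)} = 8^{2} = 64$)
$o{\left(f,F \right)} = \sqrt{2} \sqrt{f}$ ($o{\left(f,F \right)} = \sqrt{2 f} = \sqrt{2} \sqrt{f}$)
$A{\left(g,a \right)} = a + g + \sqrt{2} \sqrt{a g}$ ($A{\left(g,a \right)} = \left(g + a\right) + \sqrt{2} \sqrt{g a} = \left(a + g\right) + \sqrt{2} \sqrt{a g} = a + g + \sqrt{2} \sqrt{a g}$)
$8 \left(-14\right) + A{\left(K{\left(1,4 \right)},6 \right)} = 8 \left(-14\right) + \left(6 + 64 + \sqrt{2} \sqrt{6 \cdot 64}\right) = -112 + \left(6 + 64 + \sqrt{2} \sqrt{384}\right) = -112 + \left(6 + 64 + \sqrt{2} \cdot 8 \sqrt{6}\right) = -112 + \left(6 + 64 + 16 \sqrt{3}\right) = -112 + \left(70 + 16 \sqrt{3}\right) = -42 + 16 \sqrt{3}$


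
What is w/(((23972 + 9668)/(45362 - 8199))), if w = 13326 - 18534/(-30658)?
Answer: 7591788490923/515667560 ≈ 14722.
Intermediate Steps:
w = 204283521/15329 (w = 13326 - 18534*(-1/30658) = 13326 + 9267/15329 = 204283521/15329 ≈ 13327.)
w/(((23972 + 9668)/(45362 - 8199))) = 204283521/(15329*(((23972 + 9668)/(45362 - 8199)))) = 204283521/(15329*((33640/37163))) = 204283521/(15329*((33640*(1/37163)))) = 204283521/(15329*(33640/37163)) = (204283521/15329)*(37163/33640) = 7591788490923/515667560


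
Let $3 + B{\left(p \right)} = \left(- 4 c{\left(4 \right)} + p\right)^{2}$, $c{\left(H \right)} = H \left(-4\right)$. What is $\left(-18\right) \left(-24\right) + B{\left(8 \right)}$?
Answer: $5613$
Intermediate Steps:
$c{\left(H \right)} = - 4 H$
$B{\left(p \right)} = -3 + \left(64 + p\right)^{2}$ ($B{\left(p \right)} = -3 + \left(- 4 \left(\left(-4\right) 4\right) + p\right)^{2} = -3 + \left(\left(-4\right) \left(-16\right) + p\right)^{2} = -3 + \left(64 + p\right)^{2}$)
$\left(-18\right) \left(-24\right) + B{\left(8 \right)} = \left(-18\right) \left(-24\right) - \left(3 - \left(64 + 8\right)^{2}\right) = 432 - \left(3 - 72^{2}\right) = 432 + \left(-3 + 5184\right) = 432 + 5181 = 5613$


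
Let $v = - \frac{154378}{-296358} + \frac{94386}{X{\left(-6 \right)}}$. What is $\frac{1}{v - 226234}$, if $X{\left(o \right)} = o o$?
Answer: $- \frac{98786}{22089700037} \approx -4.472 \cdot 10^{-6}$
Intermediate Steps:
$X{\left(o \right)} = o^{2}$
$v = \frac{259051887}{98786}$ ($v = - \frac{154378}{-296358} + \frac{94386}{\left(-6\right)^{2}} = \left(-154378\right) \left(- \frac{1}{296358}\right) + \frac{94386}{36} = \frac{77189}{148179} + 94386 \cdot \frac{1}{36} = \frac{77189}{148179} + \frac{15731}{6} = \frac{259051887}{98786} \approx 2622.4$)
$\frac{1}{v - 226234} = \frac{1}{\frac{259051887}{98786} - 226234} = \frac{1}{- \frac{22089700037}{98786}} = - \frac{98786}{22089700037}$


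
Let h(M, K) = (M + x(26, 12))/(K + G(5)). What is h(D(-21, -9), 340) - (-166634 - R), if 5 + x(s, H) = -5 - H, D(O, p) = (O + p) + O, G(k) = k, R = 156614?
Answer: 111520487/345 ≈ 3.2325e+5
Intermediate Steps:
D(O, p) = p + 2*O
x(s, H) = -10 - H (x(s, H) = -5 + (-5 - H) = -10 - H)
h(M, K) = (-22 + M)/(5 + K) (h(M, K) = (M + (-10 - 1*12))/(K + 5) = (M + (-10 - 12))/(5 + K) = (M - 22)/(5 + K) = (-22 + M)/(5 + K))
h(D(-21, -9), 340) - (-166634 - R) = (-22 + (-9 + 2*(-21)))/(5 + 340) - (-166634 - 1*156614) = (-22 + (-9 - 42))/345 - (-166634 - 156614) = (-22 - 51)/345 - 1*(-323248) = (1/345)*(-73) + 323248 = -73/345 + 323248 = 111520487/345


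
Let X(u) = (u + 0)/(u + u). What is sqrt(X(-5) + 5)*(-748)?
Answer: -374*sqrt(22) ≈ -1754.2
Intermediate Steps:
X(u) = 1/2 (X(u) = u/((2*u)) = u*(1/(2*u)) = 1/2)
sqrt(X(-5) + 5)*(-748) = sqrt(1/2 + 5)*(-748) = sqrt(11/2)*(-748) = (sqrt(22)/2)*(-748) = -374*sqrt(22)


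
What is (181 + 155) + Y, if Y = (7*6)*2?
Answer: 420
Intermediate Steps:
Y = 84 (Y = 42*2 = 84)
(181 + 155) + Y = (181 + 155) + 84 = 336 + 84 = 420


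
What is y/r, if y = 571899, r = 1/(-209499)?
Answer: -119812268601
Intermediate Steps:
r = -1/209499 ≈ -4.7733e-6
y/r = 571899/(-1/209499) = 571899*(-209499) = -119812268601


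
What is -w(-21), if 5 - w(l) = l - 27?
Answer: -53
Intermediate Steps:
w(l) = 32 - l (w(l) = 5 - (l - 27) = 5 - (-27 + l) = 5 + (27 - l) = 32 - l)
-w(-21) = -(32 - 1*(-21)) = -(32 + 21) = -1*53 = -53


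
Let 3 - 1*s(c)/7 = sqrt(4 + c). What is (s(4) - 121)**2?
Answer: 10392 + 2800*sqrt(2) ≈ 14352.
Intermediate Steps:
s(c) = 21 - 7*sqrt(4 + c)
(s(4) - 121)**2 = ((21 - 7*sqrt(4 + 4)) - 121)**2 = ((21 - 14*sqrt(2)) - 121)**2 = (-100 - 14*sqrt(2))**2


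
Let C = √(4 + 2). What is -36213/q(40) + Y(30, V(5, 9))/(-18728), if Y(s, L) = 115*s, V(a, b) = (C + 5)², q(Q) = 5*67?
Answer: -339676407/3136940 ≈ -108.28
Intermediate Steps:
C = √6 ≈ 2.4495
q(Q) = 335
V(a, b) = (5 + √6)² (V(a, b) = (√6 + 5)² = (5 + √6)²)
-36213/q(40) + Y(30, V(5, 9))/(-18728) = -36213/335 + (115*30)/(-18728) = -36213*1/335 + 3450*(-1/18728) = -36213/335 - 1725/9364 = -339676407/3136940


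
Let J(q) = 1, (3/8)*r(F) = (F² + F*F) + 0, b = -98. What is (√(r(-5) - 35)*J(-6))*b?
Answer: -98*√885/3 ≈ -971.80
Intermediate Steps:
r(F) = 16*F²/3 (r(F) = 8*((F² + F*F) + 0)/3 = 8*((F² + F²) + 0)/3 = 8*(2*F² + 0)/3 = 8*(2*F²)/3 = 16*F²/3)
(√(r(-5) - 35)*J(-6))*b = (√((16/3)*(-5)² - 35)*1)*(-98) = (√((16/3)*25 - 35)*1)*(-98) = (√(400/3 - 35)*1)*(-98) = (√(295/3)*1)*(-98) = ((√885/3)*1)*(-98) = (√885/3)*(-98) = -98*√885/3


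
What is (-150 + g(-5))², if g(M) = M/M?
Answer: 22201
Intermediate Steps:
g(M) = 1
(-150 + g(-5))² = (-150 + 1)² = (-149)² = 22201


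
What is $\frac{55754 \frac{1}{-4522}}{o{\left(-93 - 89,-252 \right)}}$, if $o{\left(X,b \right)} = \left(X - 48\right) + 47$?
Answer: $\frac{457}{6783} \approx 0.067374$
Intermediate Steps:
$o{\left(X,b \right)} = -1 + X$ ($o{\left(X,b \right)} = \left(-48 + X\right) + 47 = -1 + X$)
$\frac{55754 \frac{1}{-4522}}{o{\left(-93 - 89,-252 \right)}} = \frac{55754 \frac{1}{-4522}}{-1 - 182} = \frac{55754 \left(- \frac{1}{4522}\right)}{-1 - 182} = - \frac{27877}{2261 \left(-1 - 182\right)} = - \frac{27877}{2261 \left(-183\right)} = \left(- \frac{27877}{2261}\right) \left(- \frac{1}{183}\right) = \frac{457}{6783}$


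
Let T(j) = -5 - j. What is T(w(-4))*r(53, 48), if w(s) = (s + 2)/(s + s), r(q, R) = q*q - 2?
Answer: -58947/4 ≈ -14737.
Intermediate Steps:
r(q, R) = -2 + q**2 (r(q, R) = q**2 - 2 = -2 + q**2)
w(s) = (2 + s)/(2*s) (w(s) = (2 + s)/((2*s)) = (2 + s)*(1/(2*s)) = (2 + s)/(2*s))
T(w(-4))*r(53, 48) = (-5 - (2 - 4)/(2*(-4)))*(-2 + 53**2) = (-5 - (-1)*(-2)/(2*4))*(-2 + 2809) = (-5 - 1*1/4)*2807 = (-5 - 1/4)*2807 = -21/4*2807 = -58947/4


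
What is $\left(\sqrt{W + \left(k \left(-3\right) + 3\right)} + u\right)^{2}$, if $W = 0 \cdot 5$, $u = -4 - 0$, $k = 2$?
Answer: $\left(4 - i \sqrt{3}\right)^{2} \approx 13.0 - 13.856 i$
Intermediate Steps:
$u = -4$ ($u = -4 + 0 = -4$)
$W = 0$
$\left(\sqrt{W + \left(k \left(-3\right) + 3\right)} + u\right)^{2} = \left(\sqrt{0 + \left(2 \left(-3\right) + 3\right)} - 4\right)^{2} = \left(\sqrt{0 + \left(-6 + 3\right)} - 4\right)^{2} = \left(\sqrt{0 - 3} - 4\right)^{2} = \left(\sqrt{-3} - 4\right)^{2} = \left(i \sqrt{3} - 4\right)^{2} = \left(-4 + i \sqrt{3}\right)^{2}$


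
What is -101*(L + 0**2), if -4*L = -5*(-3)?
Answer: 1515/4 ≈ 378.75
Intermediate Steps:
L = -15/4 (L = -(-5)*(-3)/4 = -1/4*15 = -15/4 ≈ -3.7500)
-101*(L + 0**2) = -101*(-15/4 + 0**2) = -101*(-15/4 + 0) = -101*(-15/4) = 1515/4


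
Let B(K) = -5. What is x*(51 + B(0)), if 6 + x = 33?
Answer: 1242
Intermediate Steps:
x = 27 (x = -6 + 33 = 27)
x*(51 + B(0)) = 27*(51 - 5) = 27*46 = 1242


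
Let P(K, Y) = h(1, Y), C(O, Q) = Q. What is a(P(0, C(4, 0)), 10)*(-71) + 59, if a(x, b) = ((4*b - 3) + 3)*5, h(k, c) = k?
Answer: -14141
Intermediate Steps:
P(K, Y) = 1
a(x, b) = 20*b (a(x, b) = ((-3 + 4*b) + 3)*5 = (4*b)*5 = 20*b)
a(P(0, C(4, 0)), 10)*(-71) + 59 = (20*10)*(-71) + 59 = 200*(-71) + 59 = -14200 + 59 = -14141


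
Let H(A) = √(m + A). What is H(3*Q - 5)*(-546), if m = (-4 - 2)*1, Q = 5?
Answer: -1092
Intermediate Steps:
m = -6 (m = -6*1 = -6)
H(A) = √(-6 + A)
H(3*Q - 5)*(-546) = √(-6 + (3*5 - 5))*(-546) = √(-6 + (15 - 5))*(-546) = √(-6 + 10)*(-546) = √4*(-546) = 2*(-546) = -1092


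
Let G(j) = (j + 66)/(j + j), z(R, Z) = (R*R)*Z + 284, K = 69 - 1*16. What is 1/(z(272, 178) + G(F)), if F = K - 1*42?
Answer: 2/26338879 ≈ 7.5933e-8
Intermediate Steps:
K = 53 (K = 69 - 16 = 53)
F = 11 (F = 53 - 1*42 = 53 - 42 = 11)
z(R, Z) = 284 + Z*R² (z(R, Z) = R²*Z + 284 = Z*R² + 284 = 284 + Z*R²)
G(j) = (66 + j)/(2*j) (G(j) = (66 + j)/((2*j)) = (66 + j)*(1/(2*j)) = (66 + j)/(2*j))
1/(z(272, 178) + G(F)) = 1/((284 + 178*272²) + (½)*(66 + 11)/11) = 1/((284 + 178*73984) + (½)*(1/11)*77) = 1/((284 + 13169152) + 7/2) = 1/(13169436 + 7/2) = 1/(26338879/2) = 2/26338879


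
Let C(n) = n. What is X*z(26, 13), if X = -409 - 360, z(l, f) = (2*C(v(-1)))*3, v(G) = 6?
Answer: -27684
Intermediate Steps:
z(l, f) = 36 (z(l, f) = (2*6)*3 = 12*3 = 36)
X = -769
X*z(26, 13) = -769*36 = -27684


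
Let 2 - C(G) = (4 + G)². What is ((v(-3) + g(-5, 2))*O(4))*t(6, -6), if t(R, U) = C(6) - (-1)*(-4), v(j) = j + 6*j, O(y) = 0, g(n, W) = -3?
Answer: 0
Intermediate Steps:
v(j) = 7*j
C(G) = 2 - (4 + G)²
t(R, U) = -102 (t(R, U) = (2 - (4 + 6)²) - (-1)*(-4) = (2 - 1*10²) - 1*4 = (2 - 1*100) - 4 = (2 - 100) - 4 = -98 - 4 = -102)
((v(-3) + g(-5, 2))*O(4))*t(6, -6) = ((7*(-3) - 3)*0)*(-102) = ((-21 - 3)*0)*(-102) = -24*0*(-102) = 0*(-102) = 0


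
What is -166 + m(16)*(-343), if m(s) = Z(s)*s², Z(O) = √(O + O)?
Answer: -166 - 351232*√2 ≈ -4.9688e+5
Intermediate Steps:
Z(O) = √2*√O (Z(O) = √(2*O) = √2*√O)
m(s) = √2*s^(5/2) (m(s) = (√2*√s)*s² = √2*s^(5/2))
-166 + m(16)*(-343) = -166 + (√2*16^(5/2))*(-343) = -166 + (√2*1024)*(-343) = -166 + (1024*√2)*(-343) = -166 - 351232*√2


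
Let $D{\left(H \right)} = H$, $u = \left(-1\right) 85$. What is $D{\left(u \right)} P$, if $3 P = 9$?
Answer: $-255$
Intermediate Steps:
$P = 3$ ($P = \frac{1}{3} \cdot 9 = 3$)
$u = -85$
$D{\left(u \right)} P = \left(-85\right) 3 = -255$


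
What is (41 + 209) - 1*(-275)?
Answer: 525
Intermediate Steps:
(41 + 209) - 1*(-275) = 250 + 275 = 525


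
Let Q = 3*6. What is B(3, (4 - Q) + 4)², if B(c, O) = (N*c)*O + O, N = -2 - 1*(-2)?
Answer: 100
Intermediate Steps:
N = 0 (N = -2 + 2 = 0)
Q = 18
B(c, O) = O (B(c, O) = (0*c)*O + O = 0*O + O = 0 + O = O)
B(3, (4 - Q) + 4)² = ((4 - 1*18) + 4)² = ((4 - 18) + 4)² = (-14 + 4)² = (-10)² = 100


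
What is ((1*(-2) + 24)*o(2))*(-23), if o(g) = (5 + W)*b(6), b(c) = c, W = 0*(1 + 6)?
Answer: -15180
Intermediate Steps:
W = 0 (W = 0*7 = 0)
o(g) = 30 (o(g) = (5 + 0)*6 = 5*6 = 30)
((1*(-2) + 24)*o(2))*(-23) = ((1*(-2) + 24)*30)*(-23) = ((-2 + 24)*30)*(-23) = (22*30)*(-23) = 660*(-23) = -15180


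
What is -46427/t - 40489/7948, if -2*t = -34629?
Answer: -125888069/16190076 ≈ -7.7756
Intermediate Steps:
t = 34629/2 (t = -½*(-34629) = 34629/2 ≈ 17315.)
-46427/t - 40489/7948 = -46427/34629/2 - 40489/7948 = -46427*2/34629 - 40489*1/7948 = -5462/2037 - 40489/7948 = -125888069/16190076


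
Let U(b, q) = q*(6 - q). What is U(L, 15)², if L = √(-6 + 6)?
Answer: 18225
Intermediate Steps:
L = 0 (L = √0 = 0)
U(L, 15)² = (15*(6 - 1*15))² = (15*(6 - 15))² = (15*(-9))² = (-135)² = 18225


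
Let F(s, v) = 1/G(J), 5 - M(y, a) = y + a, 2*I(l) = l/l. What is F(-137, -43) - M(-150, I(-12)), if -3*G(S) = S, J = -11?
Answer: -3393/22 ≈ -154.23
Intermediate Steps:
I(l) = ½ (I(l) = (l/l)/2 = (½)*1 = ½)
G(S) = -S/3
M(y, a) = 5 - a - y (M(y, a) = 5 - (y + a) = 5 - (a + y) = 5 + (-a - y) = 5 - a - y)
F(s, v) = 3/11 (F(s, v) = 1/(-⅓*(-11)) = 1/(11/3) = 3/11)
F(-137, -43) - M(-150, I(-12)) = 3/11 - (5 - 1*½ - 1*(-150)) = 3/11 - (5 - ½ + 150) = 3/11 - 1*309/2 = 3/11 - 309/2 = -3393/22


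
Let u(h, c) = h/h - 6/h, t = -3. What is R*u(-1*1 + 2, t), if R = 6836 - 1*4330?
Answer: -12530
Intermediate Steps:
u(h, c) = 1 - 6/h
R = 2506 (R = 6836 - 4330 = 2506)
R*u(-1*1 + 2, t) = 2506*((-6 + (-1*1 + 2))/(-1*1 + 2)) = 2506*((-6 + (-1 + 2))/(-1 + 2)) = 2506*((-6 + 1)/1) = 2506*(1*(-5)) = 2506*(-5) = -12530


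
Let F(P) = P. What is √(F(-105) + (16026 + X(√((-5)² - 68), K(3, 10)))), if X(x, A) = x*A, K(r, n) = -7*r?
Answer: √(15921 - 21*I*√43) ≈ 126.18 - 0.5457*I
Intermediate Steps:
X(x, A) = A*x
√(F(-105) + (16026 + X(√((-5)² - 68), K(3, 10)))) = √(-105 + (16026 + (-7*3)*√((-5)² - 68))) = √(-105 + (16026 - 21*√(25 - 68))) = √(-105 + (16026 - 21*I*√43)) = √(15921 - 21*I*√43)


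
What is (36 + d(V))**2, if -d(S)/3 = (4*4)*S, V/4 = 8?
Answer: 2250000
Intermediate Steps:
V = 32 (V = 4*8 = 32)
d(S) = -48*S (d(S) = -3*4*4*S = -48*S)
(36 + d(V))**2 = (36 - 48*32)**2 = (36 - 1536)**2 = (-1500)**2 = 2250000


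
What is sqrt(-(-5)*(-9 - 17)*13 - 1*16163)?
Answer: I*sqrt(17853) ≈ 133.62*I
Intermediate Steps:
sqrt(-(-5)*(-9 - 17)*13 - 1*16163) = sqrt(-(-5)*(-26)*13 - 16163) = sqrt(-5*26*13 - 16163) = sqrt(-130*13 - 16163) = sqrt(-1690 - 16163) = sqrt(-17853) = I*sqrt(17853)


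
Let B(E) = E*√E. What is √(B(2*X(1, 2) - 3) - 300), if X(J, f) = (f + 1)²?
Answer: √(-300 + 15*√15) ≈ 15.553*I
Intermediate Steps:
X(J, f) = (1 + f)²
B(E) = E^(3/2)
√(B(2*X(1, 2) - 3) - 300) = √((2*(1 + 2)² - 3)^(3/2) - 300) = √((2*3² - 3)^(3/2) - 300) = √((2*9 - 3)^(3/2) - 300) = √((18 - 3)^(3/2) - 300) = √(15^(3/2) - 300) = √(15*√15 - 300) = √(-300 + 15*√15)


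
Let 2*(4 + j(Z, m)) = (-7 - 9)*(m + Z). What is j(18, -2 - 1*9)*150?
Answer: -9000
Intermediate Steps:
j(Z, m) = -4 - 8*Z - 8*m (j(Z, m) = -4 + ((-7 - 9)*(m + Z))/2 = -4 + (-16*(Z + m))/2 = -4 + (-16*Z - 16*m)/2 = -4 + (-8*Z - 8*m) = -4 - 8*Z - 8*m)
j(18, -2 - 1*9)*150 = (-4 - 8*18 - 8*(-2 - 1*9))*150 = (-4 - 144 - 8*(-2 - 9))*150 = (-4 - 144 - 8*(-11))*150 = (-4 - 144 + 88)*150 = -60*150 = -9000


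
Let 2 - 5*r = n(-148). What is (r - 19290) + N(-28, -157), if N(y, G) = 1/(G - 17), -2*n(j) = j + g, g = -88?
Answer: -16802489/870 ≈ -19313.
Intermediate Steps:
n(j) = 44 - j/2 (n(j) = -(j - 88)/2 = -(-88 + j)/2 = 44 - j/2)
N(y, G) = 1/(-17 + G)
r = -116/5 (r = ⅖ - (44 - ½*(-148))/5 = ⅖ - (44 + 74)/5 = ⅖ - ⅕*118 = ⅖ - 118/5 = -116/5 ≈ -23.200)
(r - 19290) + N(-28, -157) = (-116/5 - 19290) + 1/(-17 - 157) = -96566/5 + 1/(-174) = -96566/5 - 1/174 = -16802489/870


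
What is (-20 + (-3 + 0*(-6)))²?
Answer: 529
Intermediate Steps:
(-20 + (-3 + 0*(-6)))² = (-20 + (-3 + 0))² = (-20 - 3)² = (-23)² = 529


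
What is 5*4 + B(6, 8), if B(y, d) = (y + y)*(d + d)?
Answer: 212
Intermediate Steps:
B(y, d) = 4*d*y (B(y, d) = (2*y)*(2*d) = 4*d*y)
5*4 + B(6, 8) = 5*4 + 4*8*6 = 20 + 192 = 212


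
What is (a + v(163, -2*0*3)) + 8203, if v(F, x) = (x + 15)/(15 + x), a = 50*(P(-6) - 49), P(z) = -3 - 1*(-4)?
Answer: 5804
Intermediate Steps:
P(z) = 1 (P(z) = -3 + 4 = 1)
a = -2400 (a = 50*(1 - 49) = 50*(-48) = -2400)
v(F, x) = 1 (v(F, x) = (15 + x)/(15 + x) = 1)
(a + v(163, -2*0*3)) + 8203 = (-2400 + 1) + 8203 = -2399 + 8203 = 5804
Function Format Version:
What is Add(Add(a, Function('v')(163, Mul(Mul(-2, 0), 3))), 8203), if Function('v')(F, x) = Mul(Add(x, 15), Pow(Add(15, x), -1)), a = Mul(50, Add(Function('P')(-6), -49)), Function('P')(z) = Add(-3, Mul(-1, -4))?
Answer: 5804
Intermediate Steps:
Function('P')(z) = 1 (Function('P')(z) = Add(-3, 4) = 1)
a = -2400 (a = Mul(50, Add(1, -49)) = Mul(50, -48) = -2400)
Function('v')(F, x) = 1 (Function('v')(F, x) = Mul(Add(15, x), Pow(Add(15, x), -1)) = 1)
Add(Add(a, Function('v')(163, Mul(Mul(-2, 0), 3))), 8203) = Add(Add(-2400, 1), 8203) = Add(-2399, 8203) = 5804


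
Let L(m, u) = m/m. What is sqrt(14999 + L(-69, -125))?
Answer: 50*sqrt(6) ≈ 122.47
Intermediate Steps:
L(m, u) = 1
sqrt(14999 + L(-69, -125)) = sqrt(14999 + 1) = sqrt(15000) = 50*sqrt(6)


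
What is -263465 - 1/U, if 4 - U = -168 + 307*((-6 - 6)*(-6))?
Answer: -5778314379/21932 ≈ -2.6347e+5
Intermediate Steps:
U = -21932 (U = 4 - (-168 + 307*((-6 - 6)*(-6))) = 4 - (-168 + 307*(-12*(-6))) = 4 - (-168 + 307*72) = 4 - (-168 + 22104) = 4 - 1*21936 = 4 - 21936 = -21932)
-263465 - 1/U = -263465 - 1/(-21932) = -263465 - 1*(-1/21932) = -263465 + 1/21932 = -5778314379/21932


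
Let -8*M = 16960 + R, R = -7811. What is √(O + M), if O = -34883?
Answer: I*√576426/4 ≈ 189.81*I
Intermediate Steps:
M = -9149/8 (M = -(16960 - 7811)/8 = -⅛*9149 = -9149/8 ≈ -1143.6)
√(O + M) = √(-34883 - 9149/8) = √(-288213/8) = I*√576426/4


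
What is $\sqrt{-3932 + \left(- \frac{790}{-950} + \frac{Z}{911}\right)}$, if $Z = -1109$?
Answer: $\frac{i \sqrt{29453714973670}}{86545} \approx 62.709 i$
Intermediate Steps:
$\sqrt{-3932 + \left(- \frac{790}{-950} + \frac{Z}{911}\right)} = \sqrt{-3932 - \left(- \frac{79}{95} + \frac{1109}{911}\right)} = \sqrt{-3932 - \frac{33386}{86545}} = \sqrt{- \frac{340328326}{86545}} = \frac{i \sqrt{29453714973670}}{86545}$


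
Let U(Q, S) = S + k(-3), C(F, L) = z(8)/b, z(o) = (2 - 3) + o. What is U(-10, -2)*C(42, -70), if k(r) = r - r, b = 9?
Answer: -14/9 ≈ -1.5556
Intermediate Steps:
z(o) = -1 + o
k(r) = 0
C(F, L) = 7/9 (C(F, L) = (-1 + 8)/9 = 7*(⅑) = 7/9)
U(Q, S) = S (U(Q, S) = S + 0 = S)
U(-10, -2)*C(42, -70) = -2*7/9 = -14/9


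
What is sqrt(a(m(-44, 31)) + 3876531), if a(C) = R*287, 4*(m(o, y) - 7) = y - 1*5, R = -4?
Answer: sqrt(3875383) ≈ 1968.6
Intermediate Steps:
m(o, y) = 23/4 + y/4 (m(o, y) = 7 + (y - 1*5)/4 = 7 + (y - 5)/4 = 7 + (-5 + y)/4 = 7 + (-5/4 + y/4) = 23/4 + y/4)
a(C) = -1148 (a(C) = -4*287 = -1148)
sqrt(a(m(-44, 31)) + 3876531) = sqrt(-1148 + 3876531) = sqrt(3875383)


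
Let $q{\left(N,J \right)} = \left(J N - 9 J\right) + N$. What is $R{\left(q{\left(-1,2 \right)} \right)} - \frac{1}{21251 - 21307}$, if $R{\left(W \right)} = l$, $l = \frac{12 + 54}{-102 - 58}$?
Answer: $- \frac{221}{560} \approx -0.39464$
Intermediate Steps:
$q{\left(N,J \right)} = N - 9 J + J N$ ($q{\left(N,J \right)} = \left(- 9 J + J N\right) + N = N - 9 J + J N$)
$l = - \frac{33}{80}$ ($l = \frac{66}{-160} = 66 \left(- \frac{1}{160}\right) = - \frac{33}{80} \approx -0.4125$)
$R{\left(W \right)} = - \frac{33}{80}$
$R{\left(q{\left(-1,2 \right)} \right)} - \frac{1}{21251 - 21307} = - \frac{33}{80} - \frac{1}{21251 - 21307} = - \frac{33}{80} - \frac{1}{-56} = - \frac{33}{80} - - \frac{1}{56} = - \frac{33}{80} + \frac{1}{56} = - \frac{221}{560}$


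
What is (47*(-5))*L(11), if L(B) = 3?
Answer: -705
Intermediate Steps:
(47*(-5))*L(11) = (47*(-5))*3 = -235*3 = -705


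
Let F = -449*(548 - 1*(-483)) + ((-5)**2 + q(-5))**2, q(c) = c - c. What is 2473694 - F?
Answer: 2935988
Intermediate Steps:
q(c) = 0
F = -462294 (F = -449*(548 - 1*(-483)) + ((-5)**2 + 0)**2 = -449*(548 + 483) + (25 + 0)**2 = -449*1031 + 25**2 = -462919 + 625 = -462294)
2473694 - F = 2473694 - 1*(-462294) = 2473694 + 462294 = 2935988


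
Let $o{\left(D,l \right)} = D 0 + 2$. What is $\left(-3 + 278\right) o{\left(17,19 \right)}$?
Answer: $550$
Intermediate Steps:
$o{\left(D,l \right)} = 2$ ($o{\left(D,l \right)} = 0 + 2 = 2$)
$\left(-3 + 278\right) o{\left(17,19 \right)} = \left(-3 + 278\right) 2 = 275 \cdot 2 = 550$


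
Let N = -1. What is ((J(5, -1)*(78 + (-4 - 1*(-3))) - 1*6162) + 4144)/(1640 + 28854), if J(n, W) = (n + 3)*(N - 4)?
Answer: -2549/15247 ≈ -0.16718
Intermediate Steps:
J(n, W) = -15 - 5*n (J(n, W) = (n + 3)*(-1 - 4) = (3 + n)*(-5) = -15 - 5*n)
((J(5, -1)*(78 + (-4 - 1*(-3))) - 1*6162) + 4144)/(1640 + 28854) = (((-15 - 5*5)*(78 + (-4 - 1*(-3))) - 1*6162) + 4144)/(1640 + 28854) = (((-15 - 25)*(78 + (-4 + 3)) - 6162) + 4144)/30494 = ((-40*(78 - 1) - 6162) + 4144)*(1/30494) = ((-40*77 - 6162) + 4144)*(1/30494) = ((-3080 - 6162) + 4144)*(1/30494) = (-9242 + 4144)*(1/30494) = -5098*1/30494 = -2549/15247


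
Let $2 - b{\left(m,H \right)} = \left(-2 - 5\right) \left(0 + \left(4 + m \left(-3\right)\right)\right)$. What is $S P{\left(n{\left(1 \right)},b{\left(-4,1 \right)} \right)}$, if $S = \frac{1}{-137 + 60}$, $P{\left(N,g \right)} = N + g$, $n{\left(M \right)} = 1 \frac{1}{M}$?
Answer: $- \frac{115}{77} \approx -1.4935$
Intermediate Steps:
$n{\left(M \right)} = \frac{1}{M}$
$b{\left(m,H \right)} = 30 - 21 m$ ($b{\left(m,H \right)} = 2 - \left(-2 - 5\right) \left(0 + \left(4 + m \left(-3\right)\right)\right) = 2 - - 7 \left(0 - \left(-4 + 3 m\right)\right) = 2 - - 7 \left(4 - 3 m\right) = 2 - \left(-28 + 21 m\right) = 30 - 21 m$)
$S = - \frac{1}{77}$ ($S = \frac{1}{-77} = - \frac{1}{77} \approx -0.012987$)
$S P{\left(n{\left(1 \right)},b{\left(-4,1 \right)} \right)} = - \frac{1^{-1} + \left(30 - -84\right)}{77} = - \frac{1 + \left(30 + 84\right)}{77} = - \frac{1 + 114}{77} = \left(- \frac{1}{77}\right) 115 = - \frac{115}{77}$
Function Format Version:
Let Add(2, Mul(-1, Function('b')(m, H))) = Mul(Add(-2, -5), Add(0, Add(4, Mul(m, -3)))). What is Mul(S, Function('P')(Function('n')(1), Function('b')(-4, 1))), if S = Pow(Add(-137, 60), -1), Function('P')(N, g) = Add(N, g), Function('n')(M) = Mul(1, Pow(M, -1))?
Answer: Rational(-115, 77) ≈ -1.4935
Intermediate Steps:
Function('n')(M) = Pow(M, -1)
Function('b')(m, H) = Add(30, Mul(-21, m)) (Function('b')(m, H) = Add(2, Mul(-1, Mul(Add(-2, -5), Add(0, Add(4, Mul(m, -3)))))) = Add(2, Mul(-1, Mul(-7, Add(0, Add(4, Mul(-3, m)))))) = Add(2, Mul(-1, Mul(-7, Add(4, Mul(-3, m))))) = Add(2, Mul(-1, Add(-28, Mul(21, m)))) = Add(2, Add(28, Mul(-21, m))) = Add(30, Mul(-21, m)))
S = Rational(-1, 77) (S = Pow(-77, -1) = Rational(-1, 77) ≈ -0.012987)
Mul(S, Function('P')(Function('n')(1), Function('b')(-4, 1))) = Mul(Rational(-1, 77), Add(Pow(1, -1), Add(30, Mul(-21, -4)))) = Mul(Rational(-1, 77), Add(1, Add(30, 84))) = Mul(Rational(-1, 77), Add(1, 114)) = Mul(Rational(-1, 77), 115) = Rational(-115, 77)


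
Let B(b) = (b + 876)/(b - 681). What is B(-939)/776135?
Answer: 7/139704300 ≈ 5.0106e-8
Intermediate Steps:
B(b) = (876 + b)/(-681 + b)
B(-939)/776135 = ((876 - 939)/(-681 - 939))/776135 = (-63/(-1620))*(1/776135) = -1/1620*(-63)*(1/776135) = (7/180)*(1/776135) = 7/139704300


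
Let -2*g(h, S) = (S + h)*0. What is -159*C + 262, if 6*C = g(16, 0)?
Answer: 262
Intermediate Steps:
g(h, S) = 0 (g(h, S) = -(S + h)*0/2 = -½*0 = 0)
C = 0 (C = (⅙)*0 = 0)
-159*C + 262 = -159*0 + 262 = 0 + 262 = 262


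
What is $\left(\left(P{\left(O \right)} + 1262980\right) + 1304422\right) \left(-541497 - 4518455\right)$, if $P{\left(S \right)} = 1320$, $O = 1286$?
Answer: $-12997610021344$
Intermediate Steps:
$\left(\left(P{\left(O \right)} + 1262980\right) + 1304422\right) \left(-541497 - 4518455\right) = \left(\left(1320 + 1262980\right) + 1304422\right) \left(-541497 - 4518455\right) = \left(1264300 + 1304422\right) \left(-5059952\right) = 2568722 \left(-5059952\right) = -12997610021344$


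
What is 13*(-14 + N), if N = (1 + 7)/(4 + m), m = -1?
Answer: -442/3 ≈ -147.33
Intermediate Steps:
N = 8/3 (N = (1 + 7)/(4 - 1) = 8/3 ≈ 2.6667)
13*(-14 + N) = 13*(-14 + 8/3) = 13*(-34/3) = -442/3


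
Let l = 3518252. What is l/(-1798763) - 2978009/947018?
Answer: -8688580375403/1703460938734 ≈ -5.1005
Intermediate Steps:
l/(-1798763) - 2978009/947018 = 3518252/(-1798763) - 2978009/947018 = 3518252*(-1/1798763) - 2978009*1/947018 = -3518252/1798763 - 2978009/947018 = -8688580375403/1703460938734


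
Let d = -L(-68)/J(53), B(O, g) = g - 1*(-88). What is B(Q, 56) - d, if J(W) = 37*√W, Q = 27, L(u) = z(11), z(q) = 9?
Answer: 144 + 9*√53/1961 ≈ 144.03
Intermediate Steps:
L(u) = 9
B(O, g) = 88 + g (B(O, g) = g + 88 = 88 + g)
d = -9*√53/1961 (d = -9/(37*√53) = -9*√53/1961 ≈ -0.033412)
B(Q, 56) - d = (88 + 56) - (-9)*√53/1961 = 144 + 9*√53/1961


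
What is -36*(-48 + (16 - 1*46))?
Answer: 2808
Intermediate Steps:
-36*(-48 + (16 - 1*46)) = -36*(-48 + (16 - 46)) = -36*(-48 - 30) = -36*(-78) = 2808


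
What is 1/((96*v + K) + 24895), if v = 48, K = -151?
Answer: 1/29352 ≈ 3.4069e-5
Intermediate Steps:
1/((96*v + K) + 24895) = 1/((96*48 - 151) + 24895) = 1/((4608 - 151) + 24895) = 1/(4457 + 24895) = 1/29352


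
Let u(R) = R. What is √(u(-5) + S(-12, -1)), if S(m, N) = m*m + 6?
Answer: √145 ≈ 12.042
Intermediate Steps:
S(m, N) = 6 + m² (S(m, N) = m² + 6 = 6 + m²)
√(u(-5) + S(-12, -1)) = √(-5 + (6 + (-12)²)) = √(-5 + (6 + 144)) = √(-5 + 150) = √145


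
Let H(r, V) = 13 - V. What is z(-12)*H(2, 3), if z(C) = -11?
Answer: -110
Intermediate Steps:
z(-12)*H(2, 3) = -11*(13 - 1*3) = -11*(13 - 3) = -11*10 = -110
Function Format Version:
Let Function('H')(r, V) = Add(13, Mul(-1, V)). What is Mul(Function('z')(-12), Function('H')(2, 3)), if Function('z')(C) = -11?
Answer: -110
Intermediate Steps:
Mul(Function('z')(-12), Function('H')(2, 3)) = Mul(-11, Add(13, Mul(-1, 3))) = Mul(-11, Add(13, -3)) = Mul(-11, 10) = -110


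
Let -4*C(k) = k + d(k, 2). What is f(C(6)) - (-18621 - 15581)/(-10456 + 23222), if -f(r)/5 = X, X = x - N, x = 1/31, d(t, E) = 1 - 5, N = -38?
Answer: -37097654/197873 ≈ -187.48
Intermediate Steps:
d(t, E) = -4
x = 1/31 ≈ 0.032258
C(k) = 1 - k/4 (C(k) = -(k - 4)/4 = -(-4 + k)/4 = 1 - k/4)
X = 1179/31 (X = 1/31 - 1*(-38) = 1/31 + 38 = 1179/31 ≈ 38.032)
f(r) = -5895/31 (f(r) = -5*1179/31 = -5895/31)
f(C(6)) - (-18621 - 15581)/(-10456 + 23222) = -5895/31 - (-18621 - 15581)/(-10456 + 23222) = -5895/31 - (-34202)/12766 = -5895/31 - 1*(-17101/6383) = -5895/31 + 17101/6383 = -37097654/197873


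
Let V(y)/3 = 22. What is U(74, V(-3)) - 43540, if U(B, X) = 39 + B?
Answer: -43427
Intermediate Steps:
V(y) = 66 (V(y) = 3*22 = 66)
U(74, V(-3)) - 43540 = (39 + 74) - 43540 = 113 - 43540 = -43427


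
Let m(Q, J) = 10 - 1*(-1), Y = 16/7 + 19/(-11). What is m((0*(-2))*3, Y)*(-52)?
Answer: -572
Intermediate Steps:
Y = 43/77 (Y = 16*(⅐) + 19*(-1/11) = 16/7 - 19/11 = 43/77 ≈ 0.55844)
m(Q, J) = 11 (m(Q, J) = 10 + 1 = 11)
m((0*(-2))*3, Y)*(-52) = 11*(-52) = -572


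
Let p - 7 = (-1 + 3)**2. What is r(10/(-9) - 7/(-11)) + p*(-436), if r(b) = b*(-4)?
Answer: -474616/99 ≈ -4794.1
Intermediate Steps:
p = 11 (p = 7 + (-1 + 3)**2 = 7 + 2**2 = 7 + 4 = 11)
r(b) = -4*b
r(10/(-9) - 7/(-11)) + p*(-436) = -4*(10/(-9) - 7/(-11)) + 11*(-436) = -4*(10*(-1/9) - 7*(-1/11)) - 4796 = -4*(-10/9 + 7/11) - 4796 = -4*(-47/99) - 4796 = 188/99 - 4796 = -474616/99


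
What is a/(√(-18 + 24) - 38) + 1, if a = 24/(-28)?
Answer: 5147/5033 + 3*√6/5033 ≈ 1.0241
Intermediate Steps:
a = -6/7 (a = 24*(-1/28) = -6/7 ≈ -0.85714)
a/(√(-18 + 24) - 38) + 1 = -6/7/(√(-18 + 24) - 38) + 1 = -6/7/(√6 - 38) + 1 = -6/7/(-38 + √6) + 1 = -6/(7*(-38 + √6)) + 1 = 1 - 6/(7*(-38 + √6))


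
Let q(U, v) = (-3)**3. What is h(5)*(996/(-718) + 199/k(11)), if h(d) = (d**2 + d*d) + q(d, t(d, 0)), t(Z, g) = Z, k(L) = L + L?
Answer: 1391155/7898 ≈ 176.14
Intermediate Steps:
k(L) = 2*L
q(U, v) = -27
h(d) = -27 + 2*d**2 (h(d) = (d**2 + d*d) - 27 = (d**2 + d**2) - 27 = 2*d**2 - 27 = -27 + 2*d**2)
h(5)*(996/(-718) + 199/k(11)) = (-27 + 2*5**2)*(996/(-718) + 199/((2*11))) = (-27 + 2*25)*(996*(-1/718) + 199/22) = (-27 + 50)*(-498/359 + 199*(1/22)) = 23*(-498/359 + 199/22) = 23*(60485/7898) = 1391155/7898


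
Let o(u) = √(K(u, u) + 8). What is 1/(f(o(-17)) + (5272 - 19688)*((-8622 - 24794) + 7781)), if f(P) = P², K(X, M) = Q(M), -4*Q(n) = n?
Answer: 4/1478216689 ≈ 2.7060e-9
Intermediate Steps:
Q(n) = -n/4
K(X, M) = -M/4
o(u) = √(8 - u/4) (o(u) = √(-u/4 + 8) = √(8 - u/4))
1/(f(o(-17)) + (5272 - 19688)*((-8622 - 24794) + 7781)) = 1/((√(32 - 1*(-17))/2)² + (5272 - 19688)*((-8622 - 24794) + 7781)) = 1/((√(32 + 17)/2)² - 14416*(-33416 + 7781)) = 1/((√49/2)² - 14416*(-25635)) = 1/(((½)*7)² + 369554160) = 1/((7/2)² + 369554160) = 1/(49/4 + 369554160) = 1/(1478216689/4) = 4/1478216689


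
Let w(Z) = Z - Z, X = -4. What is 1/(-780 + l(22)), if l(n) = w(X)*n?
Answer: -1/780 ≈ -0.0012821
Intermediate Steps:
w(Z) = 0
l(n) = 0 (l(n) = 0*n = 0)
1/(-780 + l(22)) = 1/(-780 + 0) = 1/(-780) = -1/780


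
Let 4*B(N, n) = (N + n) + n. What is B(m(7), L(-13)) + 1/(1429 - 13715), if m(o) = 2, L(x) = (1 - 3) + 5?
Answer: 24571/12286 ≈ 1.9999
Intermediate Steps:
L(x) = 3 (L(x) = -2 + 5 = 3)
B(N, n) = n/2 + N/4 (B(N, n) = ((N + n) + n)/4 = (N + 2*n)/4 = n/2 + N/4)
B(m(7), L(-13)) + 1/(1429 - 13715) = ((1/2)*3 + (1/4)*2) + 1/(1429 - 13715) = (3/2 + 1/2) + 1/(-12286) = 2 - 1/12286 = 24571/12286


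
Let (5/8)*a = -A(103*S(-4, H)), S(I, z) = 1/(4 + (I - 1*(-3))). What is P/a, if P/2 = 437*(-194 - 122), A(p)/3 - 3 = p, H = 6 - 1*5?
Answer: 172615/112 ≈ 1541.2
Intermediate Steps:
H = 1 (H = 6 - 5 = 1)
S(I, z) = 1/(7 + I) (S(I, z) = 1/(4 + (I + 3)) = 1/(4 + (3 + I)) = 1/(7 + I))
A(p) = 9 + 3*p
a = -896/5 (a = 8*(-(9 + 3*(103/(7 - 4))))/5 = 8*(-(9 + 3*(103/3)))/5 = 8*(-(9 + 103))/5 = 8*(-1*112)/5 = (8/5)*(-112) = -896/5 ≈ -179.20)
P = -276184 (P = 2*(437*(-194 - 122)) = 2*(437*(-316)) = 2*(-138092) = -276184)
P/a = -276184/(-896/5) = -276184*(-5/896) = 172615/112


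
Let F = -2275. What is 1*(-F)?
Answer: 2275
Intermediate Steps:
1*(-F) = 1*(-1*(-2275)) = 1*2275 = 2275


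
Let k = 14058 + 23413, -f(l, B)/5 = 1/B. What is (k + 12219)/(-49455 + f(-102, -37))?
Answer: -183853/182983 ≈ -1.0048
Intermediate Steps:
f(l, B) = -5/B
k = 37471
(k + 12219)/(-49455 + f(-102, -37)) = (37471 + 12219)/(-49455 - 5/(-37)) = 49690/(-49455 - 5*(-1/37)) = 49690/(-49455 + 5/37) = 49690/(-1829830/37) = 49690*(-37/1829830) = -183853/182983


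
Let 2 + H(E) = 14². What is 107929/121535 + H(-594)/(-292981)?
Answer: 31597568559/35607445835 ≈ 0.88739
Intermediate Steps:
H(E) = 194 (H(E) = -2 + 14² = -2 + 196 = 194)
107929/121535 + H(-594)/(-292981) = 107929/121535 + 194/(-292981) = 107929*(1/121535) + 194*(-1/292981) = 107929/121535 - 194/292981 = 31597568559/35607445835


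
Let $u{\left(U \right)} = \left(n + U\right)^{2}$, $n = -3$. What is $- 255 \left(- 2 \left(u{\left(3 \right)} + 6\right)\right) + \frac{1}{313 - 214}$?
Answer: $\frac{302941}{99} \approx 3060.0$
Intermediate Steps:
$u{\left(U \right)} = \left(-3 + U\right)^{2}$
$- 255 \left(- 2 \left(u{\left(3 \right)} + 6\right)\right) + \frac{1}{313 - 214} = - 255 \left(- 2 \left(\left(-3 + 3\right)^{2} + 6\right)\right) + \frac{1}{313 - 214} = - 255 \left(- 2 \left(0^{2} + 6\right)\right) + \frac{1}{99} = - 255 \left(- 2 \left(0 + 6\right)\right) + \frac{1}{99} = - 255 \left(\left(-2\right) 6\right) + \frac{1}{99} = \left(-255\right) \left(-12\right) + \frac{1}{99} = 3060 + \frac{1}{99} = \frac{302941}{99}$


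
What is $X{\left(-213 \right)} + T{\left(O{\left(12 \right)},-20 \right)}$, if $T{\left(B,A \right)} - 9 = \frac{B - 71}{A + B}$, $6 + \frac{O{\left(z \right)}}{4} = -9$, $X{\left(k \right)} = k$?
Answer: $- \frac{16189}{80} \approx -202.36$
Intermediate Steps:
$O{\left(z \right)} = -60$ ($O{\left(z \right)} = -24 + 4 \left(-9\right) = -24 - 36 = -60$)
$T{\left(B,A \right)} = 9 + \frac{-71 + B}{A + B}$ ($T{\left(B,A \right)} = 9 + \frac{B - 71}{A + B} = 9 + \frac{-71 + B}{A + B}$)
$X{\left(-213 \right)} + T{\left(O{\left(12 \right)},-20 \right)} = -213 + \frac{-71 + 9 \left(-20\right) + 10 \left(-60\right)}{-20 - 60} = -213 + \frac{-71 - 180 - 600}{-80} = -213 - - \frac{851}{80} = -213 + \frac{851}{80} = - \frac{16189}{80}$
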